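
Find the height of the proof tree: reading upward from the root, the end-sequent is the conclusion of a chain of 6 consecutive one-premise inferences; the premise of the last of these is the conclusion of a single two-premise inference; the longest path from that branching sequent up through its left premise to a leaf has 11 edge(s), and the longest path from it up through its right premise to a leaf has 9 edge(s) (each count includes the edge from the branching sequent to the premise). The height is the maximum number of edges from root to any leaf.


Longest path through the left premise: 11 edges (measured from the branching sequent)
Longest path through the right premise: 9 edges
Height of the subtree rooted at the branching sequent: max(11, 9) = 11
The branching sequent sits 6 edges above the root (the chain of one-premise inferences), so height = 11 + 6 = 17

17


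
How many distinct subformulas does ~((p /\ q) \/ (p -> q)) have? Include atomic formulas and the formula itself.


Formula: ~((p /\ q) \/ (p -> q))
Subformulas found:
  1. q
  2. p
  3. (p /\ q)
  4. (p -> q)
  5. ((p /\ q) \/ (p -> q))
  6. ~((p /\ q) \/ (p -> q))
Total distinct subformulas = 6

6


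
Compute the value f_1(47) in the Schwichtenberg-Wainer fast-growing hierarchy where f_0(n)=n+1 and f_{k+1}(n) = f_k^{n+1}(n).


f_1(47) = f_0^48(47)
f_0 adds 1 each time, applied 48 times.
f_1(47) = 47 + 48 = 95

95


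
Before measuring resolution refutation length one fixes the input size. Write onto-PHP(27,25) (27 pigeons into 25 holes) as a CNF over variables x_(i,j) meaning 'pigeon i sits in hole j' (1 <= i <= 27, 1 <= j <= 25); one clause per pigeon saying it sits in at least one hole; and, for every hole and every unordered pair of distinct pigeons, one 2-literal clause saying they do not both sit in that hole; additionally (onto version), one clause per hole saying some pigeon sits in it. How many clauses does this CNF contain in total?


onto-PHP(27,25): 27 pigeons, 25 holes, 27*25 = 675 variables.
- pigeon clauses: one per pigeon -> 27 clauses
- hole clauses: 25 holes * C(27,2) = 25 * 351 -> 8775 clauses
- onto clauses: one per hole -> 25 clauses
Total clauses = 27 + 8775 + 25 = 8827

8827


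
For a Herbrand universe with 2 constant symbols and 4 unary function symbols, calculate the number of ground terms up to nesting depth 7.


Herbrand terms by depth:
Depth 0: 2 constants
Depth 1: 8 new terms (running total: 10)
Depth 2: 32 new terms (running total: 42)
Depth 3: 128 new terms (running total: 170)
Depth 4: 512 new terms (running total: 682)
Depth 5: 2048 new terms (running total: 2730)
Depth 6: 8192 new terms (running total: 10922)
Depth 7: 32768 new terms (running total: 43690)
Total distinct ground terms = 43690

43690


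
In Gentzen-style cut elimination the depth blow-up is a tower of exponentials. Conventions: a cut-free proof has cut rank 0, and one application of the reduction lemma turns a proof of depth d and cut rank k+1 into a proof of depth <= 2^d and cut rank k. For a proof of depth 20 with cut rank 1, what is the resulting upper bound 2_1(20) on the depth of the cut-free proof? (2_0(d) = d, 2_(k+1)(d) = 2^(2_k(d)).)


Each rank reduction sends depth d to at most 2^d; cut rank r needs r reductions.
2_0(20) = 20
2_1(20) = 2^20 = 1048576
Cut-free depth bound = 1048576

1048576


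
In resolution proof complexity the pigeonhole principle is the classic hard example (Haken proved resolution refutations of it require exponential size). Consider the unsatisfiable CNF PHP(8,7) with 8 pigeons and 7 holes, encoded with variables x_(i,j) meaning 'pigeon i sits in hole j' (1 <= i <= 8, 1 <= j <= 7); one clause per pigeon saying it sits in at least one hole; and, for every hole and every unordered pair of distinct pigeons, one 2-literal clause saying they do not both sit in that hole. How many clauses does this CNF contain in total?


PHP(8,7): 8 pigeons, 7 holes, 8*7 = 56 variables.
- pigeon clauses: one per pigeon -> 8 clauses
- hole clauses: 7 holes * C(8,2) = 7 * 28 -> 196 clauses
Total clauses = 8 + 196 = 204

204


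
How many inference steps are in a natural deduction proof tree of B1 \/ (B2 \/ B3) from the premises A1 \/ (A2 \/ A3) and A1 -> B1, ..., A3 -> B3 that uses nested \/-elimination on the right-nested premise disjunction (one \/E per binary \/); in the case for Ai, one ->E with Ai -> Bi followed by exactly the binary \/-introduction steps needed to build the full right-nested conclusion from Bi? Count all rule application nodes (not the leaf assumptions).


Constructive dilemma with 3 branches, all disjunctions right-nested:
- \/E: the premise has 2 binary \/, each eliminated once: 2 nodes.
- ->E: one per case (Ai with Ai -> Bi gives Bi): 3 nodes.
- \/I: in case i < n, Bi needs 1 step to form Bi \/ (B(i+1) \/ ...) and then i-1 steps to prepend B(i-1), ..., B1, i.e. i steps; in case i = n, B3 needs 2 prepend steps.
  \/I total = (1 + 2 + ... + 2) + 2 = 3 + 2 = 5 nodes.
Total = 2 + 3 + 5 = 10

10


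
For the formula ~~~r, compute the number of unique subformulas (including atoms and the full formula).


Formula: ~~~r
Subformulas found:
  1. r
  2. ~r
  3. ~~r
  4. ~~~r
Total distinct subformulas = 4

4


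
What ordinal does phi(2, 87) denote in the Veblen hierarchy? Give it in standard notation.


phi(2, 87):
phi(2, beta) = zeta_beta (the beta-th zeta number, fixed point of epsilon).
phi(2, 87) = zeta_87

zeta_87


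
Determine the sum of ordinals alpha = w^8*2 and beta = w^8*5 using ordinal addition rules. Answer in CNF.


Ordinal addition w^8*2 + w^8*5:
Both terms have the same exponent 8.
w^e*c + w^e*d = w^e*(c+d).
Result = w^8*(2+5) = w^8*7

w^8*7


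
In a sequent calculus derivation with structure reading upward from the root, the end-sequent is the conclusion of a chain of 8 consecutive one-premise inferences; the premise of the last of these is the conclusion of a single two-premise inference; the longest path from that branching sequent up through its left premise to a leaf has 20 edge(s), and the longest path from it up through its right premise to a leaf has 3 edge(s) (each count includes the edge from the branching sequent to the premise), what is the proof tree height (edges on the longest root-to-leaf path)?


Longest path through the left premise: 20 edges (measured from the branching sequent)
Longest path through the right premise: 3 edges
Height of the subtree rooted at the branching sequent: max(20, 3) = 20
The branching sequent sits 8 edges above the root (the chain of one-premise inferences), so height = 20 + 8 = 28

28


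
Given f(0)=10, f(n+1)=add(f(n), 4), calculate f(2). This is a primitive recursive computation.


f(0) = 10
f(1) = add(f(0), 4) = add(10, 4) = 14
f(2) = add(f(1), 4) = add(14, 4) = 18


18


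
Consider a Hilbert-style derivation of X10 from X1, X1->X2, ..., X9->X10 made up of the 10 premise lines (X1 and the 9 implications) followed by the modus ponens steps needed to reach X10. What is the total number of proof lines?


We have 10 premise lines: X1 and 9 implications.
Each implication is detached once by MP, giving 9 MP lines.
10 premise lines + 9 MP lines = 19 total lines.

19


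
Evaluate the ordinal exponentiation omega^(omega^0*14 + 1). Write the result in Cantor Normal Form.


omega^(omega^0*14 + 1):
omega^0 = 1, so the exponent is 14 + 1 = 15 (finite ordinal addition).
Result = omega^15, already a single CNF term.

omega^15


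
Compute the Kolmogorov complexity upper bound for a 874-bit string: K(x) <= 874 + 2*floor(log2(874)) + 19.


floor(log2(874)) = 9
2 * 9 = 18
K(x) <= 874 + 18 + 19 = 911

911


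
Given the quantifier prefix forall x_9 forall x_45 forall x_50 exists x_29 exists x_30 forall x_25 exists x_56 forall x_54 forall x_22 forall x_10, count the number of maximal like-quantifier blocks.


Alternations = 4.
Blocks = alternations + 1 = 5

5


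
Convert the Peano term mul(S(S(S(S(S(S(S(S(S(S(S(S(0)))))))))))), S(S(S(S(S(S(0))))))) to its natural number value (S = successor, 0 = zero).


mul(S^12(0), S^6(0)):
S^12(0) = 12
S^6(0) = 6
12 * 6 = 72

72


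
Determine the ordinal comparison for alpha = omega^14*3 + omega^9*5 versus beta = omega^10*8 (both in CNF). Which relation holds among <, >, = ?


Compare term by term from highest exponent:
alpha = omega^14*3 + omega^9*5
beta = omega^10*8
Term 1: alpha has omega^14*3, beta has omega^10*8
Term 2: alpha has omega^9*5, beta has omega^0*0
Result: alpha > beta

alpha > beta


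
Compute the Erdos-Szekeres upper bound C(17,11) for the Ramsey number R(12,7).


R(12,7) <= C(12+7-2, 12-1) = C(17, 11)
C(17, 11) = 17! / (11! * 6!)
= 12376

12376


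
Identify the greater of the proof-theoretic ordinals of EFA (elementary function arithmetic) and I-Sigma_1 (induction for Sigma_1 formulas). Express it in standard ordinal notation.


Proof-theoretic ordinal of EFA (elementary function arithmetic): omega^3
Proof-theoretic ordinal of I-Sigma_1 (induction for Sigma_1 formulas): omega^omega
Comparing: omega^3 < omega^omega.
The larger ordinal is omega^omega (from I-Sigma_1 (induction for Sigma_1 formulas)).

omega^omega


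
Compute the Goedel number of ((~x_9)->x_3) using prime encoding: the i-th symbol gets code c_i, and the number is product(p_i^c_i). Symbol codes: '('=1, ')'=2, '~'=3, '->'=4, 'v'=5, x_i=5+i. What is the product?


Formula: ((~x_9)->x_3)
Symbol codes: [1, 1, 3, 14, 2, 4, 8, 2]
Primes: [2, 3, 5, 7, 11, 13, 17, 19]
p_1^1 = 2^1 = 2
p_2^1 = 3^1 = 3
p_3^3 = 5^3 = 125
p_4^14 = 7^14 = 678223072849
p_5^2 = 11^2 = 121
p_6^4 = 13^4 = 28561
p_7^8 = 17^8 = 6975757441
p_8^2 = 19^2 = 361
Product = 4426812994085852224752535464576750

4426812994085852224752535464576750


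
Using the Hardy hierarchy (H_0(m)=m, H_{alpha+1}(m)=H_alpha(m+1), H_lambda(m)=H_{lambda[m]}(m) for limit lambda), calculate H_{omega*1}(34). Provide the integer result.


H_{omega*1}(34):
For the Hardy hierarchy, H_{omega*k}(n) = 2^k * n.
2^1 = 2.
2 * 34 = 68

68


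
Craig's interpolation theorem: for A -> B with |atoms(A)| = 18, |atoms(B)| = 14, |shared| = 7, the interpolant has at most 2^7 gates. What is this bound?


Shared atoms = 7
Craig interpolant size bound = 2^7
= 128

128


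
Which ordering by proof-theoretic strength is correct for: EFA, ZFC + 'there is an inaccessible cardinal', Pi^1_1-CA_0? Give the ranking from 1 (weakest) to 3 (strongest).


Ordering by consistency strength:
1. EFA
2. Pi^1_1-CA_0
3. ZFC + 'there is an inaccessible cardinal'


EFA=1, ZFC + 'there is an inaccessible cardinal'=3, Pi^1_1-CA_0=2


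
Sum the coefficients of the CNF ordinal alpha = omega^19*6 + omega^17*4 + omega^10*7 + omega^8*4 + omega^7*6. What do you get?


CNF: omega^19*6 + omega^17*4 + omega^10*7 + omega^8*4 + omega^7*6
Coefficients: 6 + 4 + 7 + 4 + 6 = 27

27


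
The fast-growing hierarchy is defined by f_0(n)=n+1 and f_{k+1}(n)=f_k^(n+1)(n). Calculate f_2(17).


f_2(17) = f_1^18(17)
f_1(m) = 2m + 1.
Iterating: f_1^k(n) = 2^k*(n+1) - 1.
f_2(17) = 2^18*(17+1) - 1 = 262144*18 - 1 = 4718591

4718591


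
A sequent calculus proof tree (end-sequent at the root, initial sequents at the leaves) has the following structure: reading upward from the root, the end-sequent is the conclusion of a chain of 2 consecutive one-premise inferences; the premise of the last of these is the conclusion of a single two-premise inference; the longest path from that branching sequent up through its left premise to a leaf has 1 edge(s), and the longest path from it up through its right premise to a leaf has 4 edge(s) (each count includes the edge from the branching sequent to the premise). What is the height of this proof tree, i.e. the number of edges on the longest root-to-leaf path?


Longest path through the left premise: 1 edges (measured from the branching sequent)
Longest path through the right premise: 4 edges
Height of the subtree rooted at the branching sequent: max(1, 4) = 4
The branching sequent sits 2 edges above the root (the chain of one-premise inferences), so height = 4 + 2 = 6

6


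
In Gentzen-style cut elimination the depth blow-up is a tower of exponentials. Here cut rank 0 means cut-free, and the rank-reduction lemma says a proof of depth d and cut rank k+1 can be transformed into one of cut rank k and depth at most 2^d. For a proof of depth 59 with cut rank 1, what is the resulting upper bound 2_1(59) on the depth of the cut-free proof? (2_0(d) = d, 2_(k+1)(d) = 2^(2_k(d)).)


Each rank reduction sends depth d to at most 2^d; cut rank r needs r reductions.
2_0(59) = 59
2_1(59) = 2^59 = 576460752303423488
Cut-free depth bound = 576460752303423488

576460752303423488


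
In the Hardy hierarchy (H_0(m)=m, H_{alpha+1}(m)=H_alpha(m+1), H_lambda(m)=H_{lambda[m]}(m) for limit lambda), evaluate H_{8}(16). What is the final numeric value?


H_8(16):
For finite ordinals k, H_k(n) = n + k (each successor step adds 1).
H_8(16) = 16 + 8 = 24

24


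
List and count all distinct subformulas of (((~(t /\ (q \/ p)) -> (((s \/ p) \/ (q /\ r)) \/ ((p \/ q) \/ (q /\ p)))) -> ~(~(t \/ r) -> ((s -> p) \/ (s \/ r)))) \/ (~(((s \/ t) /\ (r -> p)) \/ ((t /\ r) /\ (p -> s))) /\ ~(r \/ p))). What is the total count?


Formula: (((~(t /\ (q \/ p)) -> (((s \/ p) \/ (q /\ r)) \/ ((p \/ q) \/ (q /\ p)))) -> ~(~(t \/ r) -> ((s -> p) \/ (s \/ r)))) \/ (~(((s \/ t) /\ (r -> p)) \/ ((t /\ r) /\ (p -> s))) /\ ~(r \/ p)))
Subformulas found:
  1. r
  2. p
  3. q
  4. s
  5. t
  6. (t /\ r)
  7. (q /\ p)
  8. (q \/ p)
  9. (t \/ r)
  10. (r -> p)
  11. (s -> p)
  12. (s \/ t)
  13. (s \/ r)
  14. (p -> s)
  15. (q /\ r)
  16. (r \/ p)
  17. (s \/ p)
  18. (p \/ q)
  19. ~(t \/ r)
  20. ~(r \/ p)
  21. (t /\ (q \/ p))
  22. ~(t /\ (q \/ p))
  23. ((s \/ p) \/ (q /\ r))
  24. ((t /\ r) /\ (p -> s))
  25. ((s \/ t) /\ (r -> p))
  26. ((s -> p) \/ (s \/ r))
  27. ((p \/ q) \/ (q /\ p))
  28. (~(t \/ r) -> ((s -> p) \/ (s \/ r)))
  29. ~(~(t \/ r) -> ((s -> p) \/ (s \/ r)))
  30. (((s \/ t) /\ (r -> p)) \/ ((t /\ r) /\ (p -> s)))
  31. (((s \/ p) \/ (q /\ r)) \/ ((p \/ q) \/ (q /\ p)))
  32. ~(((s \/ t) /\ (r -> p)) \/ ((t /\ r) /\ (p -> s)))
  33. (~(((s \/ t) /\ (r -> p)) \/ ((t /\ r) /\ (p -> s))) /\ ~(r \/ p))
  34. (~(t /\ (q \/ p)) -> (((s \/ p) \/ (q /\ r)) \/ ((p \/ q) \/ (q /\ p))))
  35. ((~(t /\ (q \/ p)) -> (((s \/ p) \/ (q /\ r)) \/ ((p \/ q) \/ (q /\ p)))) -> ~(~(t \/ r) -> ((s -> p) \/ (s \/ r))))
  36. (((~(t /\ (q \/ p)) -> (((s \/ p) \/ (q /\ r)) \/ ((p \/ q) \/ (q /\ p)))) -> ~(~(t \/ r) -> ((s -> p) \/ (s \/ r)))) \/ (~(((s \/ t) /\ (r -> p)) \/ ((t /\ r) /\ (p -> s))) /\ ~(r \/ p)))
Total distinct subformulas = 36

36


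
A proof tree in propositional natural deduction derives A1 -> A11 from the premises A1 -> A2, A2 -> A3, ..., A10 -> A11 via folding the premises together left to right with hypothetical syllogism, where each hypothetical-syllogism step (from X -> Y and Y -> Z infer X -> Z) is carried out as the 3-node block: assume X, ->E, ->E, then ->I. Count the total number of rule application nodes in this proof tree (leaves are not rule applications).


There are 10 premises in the chain. The first HS step combines premises 1 and 2; each further premise needs one more HS step.
So 10 premises require 10 - 1 = 9 hypothetical-syllogism steps.
Each HS step uses 3 inference nodes (->E, ->E, ->I).
9 * 3 = 27 total inference nodes.

27


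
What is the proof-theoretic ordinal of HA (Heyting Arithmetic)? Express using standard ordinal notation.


The proof-theoretic ordinal of HA (Heyting Arithmetic) is a standard result in ordinal analysis.
This ordinal is the supremum of order types of primitive recursive well-orderings
that the theory can prove to be well-ordered.
For HA (Heyting Arithmetic), the proof-theoretic ordinal is epsilon_0.

epsilon_0


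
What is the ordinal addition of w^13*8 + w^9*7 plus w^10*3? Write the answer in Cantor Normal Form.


Ordinal addition (w^13*8 + w^9*7) + w^10*3:
alpha's leading term has exponent 13 > beta's exponent 10, so it survives.
alpha's tail term has exponent 9 < beta's exponent 10, so it is absorbed by beta.
In ordinal addition, any term followed by a strictly larger-exponent term is absorbed.
Result = w^13*8 + w^10*3

w^13*8 + w^10*3


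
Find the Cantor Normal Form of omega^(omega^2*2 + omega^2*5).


omega^(omega^2*2 + omega^2*5):
Both terms of the exponent have the same exponent 2, so they merge: omega^2*2 + omega^2*5 = omega^2*(2+5) = omega^2*7.
omega raised to a CNF ordinal is a single CNF term: Result = omega^(omega^2*7)

omega^(omega^2*7)


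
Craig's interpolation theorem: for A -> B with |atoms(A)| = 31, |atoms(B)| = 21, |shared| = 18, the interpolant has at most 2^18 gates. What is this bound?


Shared atoms = 18
Craig interpolant size bound = 2^18
= 262144

262144


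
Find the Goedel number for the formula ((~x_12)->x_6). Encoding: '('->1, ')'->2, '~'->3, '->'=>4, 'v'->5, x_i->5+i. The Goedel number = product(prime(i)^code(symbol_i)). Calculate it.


Formula: ((~x_12)->x_6)
Symbol codes: [1, 1, 3, 17, 2, 4, 11, 2]
Primes: [2, 3, 5, 7, 11, 13, 17, 19]
p_1^1 = 2^1 = 2
p_2^1 = 3^1 = 3
p_3^3 = 5^3 = 125
p_4^17 = 7^17 = 232630513987207
p_5^2 = 11^2 = 121
p_6^4 = 13^4 = 28561
p_7^11 = 17^11 = 34271896307633
p_8^2 = 19^2 = 361
Product = 7459883758300720649211757910950691453250

7459883758300720649211757910950691453250


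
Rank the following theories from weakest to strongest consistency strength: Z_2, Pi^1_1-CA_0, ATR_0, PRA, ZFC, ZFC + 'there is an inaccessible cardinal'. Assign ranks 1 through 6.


Ordering by consistency strength:
1. PRA
2. ATR_0
3. Pi^1_1-CA_0
4. Z_2
5. ZFC
6. ZFC + 'there is an inaccessible cardinal'


Z_2=4, Pi^1_1-CA_0=3, ATR_0=2, PRA=1, ZFC=5, ZFC + 'there is an inaccessible cardinal'=6


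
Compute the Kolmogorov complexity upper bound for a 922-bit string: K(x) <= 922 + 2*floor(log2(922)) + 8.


floor(log2(922)) = 9
2 * 9 = 18
K(x) <= 922 + 18 + 8 = 948

948


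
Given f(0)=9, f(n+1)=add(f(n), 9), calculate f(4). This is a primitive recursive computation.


f(0) = 9
f(1) = add(f(0), 9) = add(9, 9) = 18
f(2) = add(f(1), 9) = add(18, 9) = 27
f(3) = add(f(2), 9) = add(27, 9) = 36
f(4) = add(f(3), 9) = add(36, 9) = 45


45


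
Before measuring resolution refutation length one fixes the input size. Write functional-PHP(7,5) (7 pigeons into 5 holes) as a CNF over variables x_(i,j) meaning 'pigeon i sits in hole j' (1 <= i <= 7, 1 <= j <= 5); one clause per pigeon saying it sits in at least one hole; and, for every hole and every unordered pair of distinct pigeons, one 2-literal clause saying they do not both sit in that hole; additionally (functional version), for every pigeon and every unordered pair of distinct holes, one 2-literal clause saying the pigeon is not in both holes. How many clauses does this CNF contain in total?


functional-PHP(7,5): 7 pigeons, 5 holes, 7*5 = 35 variables.
- pigeon clauses: one per pigeon -> 7 clauses
- hole clauses: 5 holes * C(7,2) = 5 * 21 -> 105 clauses
- functional clauses: 7 pigeons * C(5,2) = 7 * 10 -> 70 clauses
Total clauses = 7 + 105 + 70 = 182

182


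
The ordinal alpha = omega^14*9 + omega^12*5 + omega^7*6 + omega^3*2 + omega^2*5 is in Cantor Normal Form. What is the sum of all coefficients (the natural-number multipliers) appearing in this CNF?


CNF: omega^14*9 + omega^12*5 + omega^7*6 + omega^3*2 + omega^2*5
Coefficients: 9 + 5 + 6 + 2 + 5 = 27

27


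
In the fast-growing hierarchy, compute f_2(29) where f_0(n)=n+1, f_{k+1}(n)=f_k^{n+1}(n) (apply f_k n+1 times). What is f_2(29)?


f_2(29) = f_1^30(29)
f_1(m) = 2m + 1.
Iterating: f_1^k(n) = 2^k*(n+1) - 1.
f_2(29) = 2^30*(29+1) - 1 = 1073741824*30 - 1 = 32212254719

32212254719


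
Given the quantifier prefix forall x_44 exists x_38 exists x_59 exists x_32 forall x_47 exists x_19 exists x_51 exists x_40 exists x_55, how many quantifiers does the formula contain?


Quantifier prefix has 9 quantifier symbols.
Quantifier depth = 9

9


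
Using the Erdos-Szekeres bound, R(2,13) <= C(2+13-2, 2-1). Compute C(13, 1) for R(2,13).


R(2,13) <= C(2+13-2, 2-1) = C(13, 1)
C(13, 1) = 13! / (1! * 12!)
= 13

13


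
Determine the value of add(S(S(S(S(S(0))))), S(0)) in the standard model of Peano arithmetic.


add(S^5(0), S^1(0)):
S^5(0) = 5
S^1(0) = 1
5 + 1 = 6

6


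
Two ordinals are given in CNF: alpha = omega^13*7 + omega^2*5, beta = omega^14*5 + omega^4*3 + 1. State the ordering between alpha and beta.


Compare term by term from highest exponent:
alpha = omega^13*7 + omega^2*5
beta = omega^14*5 + omega^4*3 + 1
Term 1: alpha has omega^13*7, beta has omega^14*5
Term 2: alpha has omega^2*5, beta has omega^4*3
Term 3: alpha has omega^0*0, beta has omega^0*1
Result: alpha < beta

alpha < beta


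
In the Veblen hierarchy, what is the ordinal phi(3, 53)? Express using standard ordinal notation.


phi(3, 53):
phi(3, beta) = eta_beta (the beta-th eta number, fixed point of zeta).
phi(3, 53) = eta_53

eta_53


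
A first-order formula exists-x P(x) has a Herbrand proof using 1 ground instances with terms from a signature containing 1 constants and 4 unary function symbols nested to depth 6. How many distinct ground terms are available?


Herbrand terms by depth:
Depth 0: 1 constants
Depth 1: 4 new terms (running total: 5)
Depth 2: 16 new terms (running total: 21)
Depth 3: 64 new terms (running total: 85)
Depth 4: 256 new terms (running total: 341)
Depth 5: 1024 new terms (running total: 1365)
Depth 6: 4096 new terms (running total: 5461)
Total distinct ground terms = 5461

5461


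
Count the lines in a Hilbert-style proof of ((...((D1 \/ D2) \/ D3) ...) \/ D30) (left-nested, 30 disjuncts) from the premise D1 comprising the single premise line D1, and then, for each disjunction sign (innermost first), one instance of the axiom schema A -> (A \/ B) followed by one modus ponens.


Building the left-nested 30-ary disjunction from D1:
- 1 premise line (D1)
- 30 disjuncts means 29 disjunction signs; each needs 1 axiom instance + 1 MP = 2 lines: 2 * 29 = 58
Total = 1 + 58 = 59 lines.

59


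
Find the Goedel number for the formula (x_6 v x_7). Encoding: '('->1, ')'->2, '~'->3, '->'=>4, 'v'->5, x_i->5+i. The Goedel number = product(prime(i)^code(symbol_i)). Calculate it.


Formula: (x_6 v x_7)
Symbol codes: [1, 11, 5, 12, 2]
Primes: [2, 3, 5, 7, 11]
p_1^1 = 2^1 = 2
p_2^11 = 3^11 = 177147
p_3^5 = 5^5 = 3125
p_4^12 = 7^12 = 13841287201
p_5^2 = 11^2 = 121
Product = 1854281518495382418750

1854281518495382418750


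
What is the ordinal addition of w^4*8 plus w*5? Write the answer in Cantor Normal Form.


Ordinal addition w^4*8 + w*5:
Leading exponent of alpha (4) > leading exponent of beta (1).
Since alpha's term has higher exponent than beta's leading term,
the sum is simply alpha followed by beta.
Result = w^4*8 + w*5

w^4*8 + w*5


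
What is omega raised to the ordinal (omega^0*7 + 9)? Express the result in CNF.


omega^(omega^0*7 + 9):
omega^0 = 1, so the exponent is 7 + 9 = 16 (finite ordinal addition).
Result = omega^16, already a single CNF term.

omega^16


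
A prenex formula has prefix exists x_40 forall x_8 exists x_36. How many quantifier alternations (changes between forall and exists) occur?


Walk the prefix and count type changes:
  position 1: exists -> forall <-- alternation
  position 2: forall -> exists <-- alternation
Total alternations = 2

2


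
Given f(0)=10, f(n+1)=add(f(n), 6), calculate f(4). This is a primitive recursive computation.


f(0) = 10
f(1) = add(f(0), 6) = add(10, 6) = 16
f(2) = add(f(1), 6) = add(16, 6) = 22
f(3) = add(f(2), 6) = add(22, 6) = 28
f(4) = add(f(3), 6) = add(28, 6) = 34


34


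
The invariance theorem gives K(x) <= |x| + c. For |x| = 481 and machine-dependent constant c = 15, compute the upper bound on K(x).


K(x) <= |x| + c = 481 + 15 = 496

496


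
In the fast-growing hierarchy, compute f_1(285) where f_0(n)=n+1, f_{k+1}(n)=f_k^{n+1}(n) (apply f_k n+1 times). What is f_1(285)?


f_1(285) = f_0^286(285)
f_0 adds 1 each time, applied 286 times.
f_1(285) = 285 + 286 = 571

571


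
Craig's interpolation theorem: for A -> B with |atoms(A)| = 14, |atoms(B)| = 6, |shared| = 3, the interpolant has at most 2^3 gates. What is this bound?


Shared atoms = 3
Craig interpolant size bound = 2^3
= 8

8


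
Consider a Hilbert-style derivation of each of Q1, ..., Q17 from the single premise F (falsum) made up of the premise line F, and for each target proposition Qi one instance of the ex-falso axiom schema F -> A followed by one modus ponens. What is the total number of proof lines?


Ex falso, line by line:
- 1 premise line (F)
- 17 targets, each needing 1 axiom instance (F -> Qi) + 1 MP = 2 lines: 2 * 17 = 34
Total = 1 + 34 = 35 lines.

35


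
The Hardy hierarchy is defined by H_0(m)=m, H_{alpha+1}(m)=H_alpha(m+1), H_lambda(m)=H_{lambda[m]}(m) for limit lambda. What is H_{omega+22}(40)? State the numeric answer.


H_{omega+22}(40):
Unwind the 22 successor steps: H_{omega+22}(40) = H_omega(40+22) = H_omega(62).
H_omega(m) = H_m(m) = m + m = 2m.
Result = 2 * 62 = 124

124


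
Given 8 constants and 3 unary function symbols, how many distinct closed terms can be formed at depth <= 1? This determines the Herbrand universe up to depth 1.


Herbrand terms by depth:
Depth 0: 8 constants
Depth 1: 24 new terms (running total: 32)
Total distinct ground terms = 32

32


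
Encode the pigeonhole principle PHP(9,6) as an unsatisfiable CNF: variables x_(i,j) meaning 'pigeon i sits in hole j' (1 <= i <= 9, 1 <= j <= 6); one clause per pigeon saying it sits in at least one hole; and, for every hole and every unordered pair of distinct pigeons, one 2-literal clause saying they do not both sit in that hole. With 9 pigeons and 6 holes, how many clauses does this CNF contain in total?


PHP(9,6): 9 pigeons, 6 holes, 9*6 = 54 variables.
- pigeon clauses: one per pigeon -> 9 clauses
- hole clauses: 6 holes * C(9,2) = 6 * 36 -> 216 clauses
Total clauses = 9 + 216 = 225

225


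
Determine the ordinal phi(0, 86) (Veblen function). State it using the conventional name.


phi(0, 86):
phi(0, beta) = omega^beta by definition.
phi(0, 86) = omega^86

omega^86


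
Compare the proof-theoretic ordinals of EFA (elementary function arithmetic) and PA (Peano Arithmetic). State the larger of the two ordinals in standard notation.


Proof-theoretic ordinal of EFA (elementary function arithmetic): omega^3
Proof-theoretic ordinal of PA (Peano Arithmetic): epsilon_0
Comparing: omega^3 < epsilon_0.
The larger ordinal is epsilon_0 (from PA (Peano Arithmetic)).

epsilon_0


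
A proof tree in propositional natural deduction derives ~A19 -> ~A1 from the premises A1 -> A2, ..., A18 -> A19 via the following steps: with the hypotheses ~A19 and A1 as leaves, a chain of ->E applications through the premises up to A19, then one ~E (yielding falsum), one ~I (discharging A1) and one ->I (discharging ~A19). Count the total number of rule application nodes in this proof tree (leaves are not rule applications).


From hypothesis A1, 18 ->E steps along the 18 premises yield A19.
~E with hypothesis ~A19 gives falsum (1 node); ~I discharging A1 gives ~A1 (1 node); ->I discharging ~A19 gives the goal (1 node).
Total = 18 + 3 = 21 inference nodes.

21


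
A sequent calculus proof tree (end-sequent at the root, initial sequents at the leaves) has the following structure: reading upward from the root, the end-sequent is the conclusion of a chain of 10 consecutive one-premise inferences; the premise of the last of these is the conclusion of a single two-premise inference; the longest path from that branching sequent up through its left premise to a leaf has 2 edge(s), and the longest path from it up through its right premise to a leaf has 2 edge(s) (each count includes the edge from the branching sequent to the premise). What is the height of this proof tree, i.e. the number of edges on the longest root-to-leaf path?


Longest path through the left premise: 2 edges (measured from the branching sequent)
Longest path through the right premise: 2 edges
Height of the subtree rooted at the branching sequent: max(2, 2) = 2
The branching sequent sits 10 edges above the root (the chain of one-premise inferences), so height = 2 + 10 = 12

12


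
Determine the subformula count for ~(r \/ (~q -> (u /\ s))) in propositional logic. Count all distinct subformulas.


Formula: ~(r \/ (~q -> (u /\ s)))
Subformulas found:
  1. q
  2. u
  3. s
  4. r
  5. ~q
  6. (u /\ s)
  7. (~q -> (u /\ s))
  8. (r \/ (~q -> (u /\ s)))
  9. ~(r \/ (~q -> (u /\ s)))
Total distinct subformulas = 9

9


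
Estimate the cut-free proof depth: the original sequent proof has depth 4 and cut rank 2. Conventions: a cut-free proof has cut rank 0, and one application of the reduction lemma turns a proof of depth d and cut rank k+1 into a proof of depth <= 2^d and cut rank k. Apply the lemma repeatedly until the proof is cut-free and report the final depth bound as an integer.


Each rank reduction sends depth d to at most 2^d; cut rank r needs r reductions.
2_0(4) = 4
2_1(4) = 2^4 = 16
2_2(4) = 2^16 = 65536
Cut-free depth bound = 65536

65536


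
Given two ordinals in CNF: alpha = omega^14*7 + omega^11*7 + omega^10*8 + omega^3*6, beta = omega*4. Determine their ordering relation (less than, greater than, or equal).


Compare term by term from highest exponent:
alpha = omega^14*7 + omega^11*7 + omega^10*8 + omega^3*6
beta = omega*4
Term 1: alpha has omega^14*7, beta has omega^1*4
Term 2: alpha has omega^11*7, beta has omega^0*0
Term 3: alpha has omega^10*8, beta has omega^0*0
Term 4: alpha has omega^3*6, beta has omega^0*0
Result: alpha > beta

alpha > beta


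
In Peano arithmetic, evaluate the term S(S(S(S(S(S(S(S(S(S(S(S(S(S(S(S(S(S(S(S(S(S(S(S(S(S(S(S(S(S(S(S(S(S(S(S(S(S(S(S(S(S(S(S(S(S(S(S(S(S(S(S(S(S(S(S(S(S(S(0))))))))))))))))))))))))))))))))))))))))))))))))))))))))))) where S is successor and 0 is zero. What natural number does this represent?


Counting successors applied to 0:
59 applications of S to 0 = 59

59


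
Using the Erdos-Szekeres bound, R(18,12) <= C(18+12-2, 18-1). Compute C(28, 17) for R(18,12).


R(18,12) <= C(18+12-2, 18-1) = C(28, 17)
C(28, 17) = 28! / (17! * 11!)
= 21474180

21474180


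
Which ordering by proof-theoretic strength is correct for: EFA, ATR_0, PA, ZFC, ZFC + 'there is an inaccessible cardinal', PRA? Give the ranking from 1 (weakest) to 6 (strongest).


Ordering by consistency strength:
1. EFA
2. PRA
3. PA
4. ATR_0
5. ZFC
6. ZFC + 'there is an inaccessible cardinal'


EFA=1, ATR_0=4, PA=3, ZFC=5, ZFC + 'there is an inaccessible cardinal'=6, PRA=2


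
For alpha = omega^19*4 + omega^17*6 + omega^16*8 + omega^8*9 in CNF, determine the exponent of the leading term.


CNF: omega^19*4 + omega^17*6 + omega^16*8 + omega^8*9
The leading term is omega^19*4, which has exponent 19.

19


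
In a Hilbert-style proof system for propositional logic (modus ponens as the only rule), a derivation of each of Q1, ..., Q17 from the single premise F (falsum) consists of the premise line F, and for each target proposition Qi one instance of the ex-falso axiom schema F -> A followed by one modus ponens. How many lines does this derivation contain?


Ex falso, line by line:
- 1 premise line (F)
- 17 targets, each needing 1 axiom instance (F -> Qi) + 1 MP = 2 lines: 2 * 17 = 34
Total = 1 + 34 = 35 lines.

35


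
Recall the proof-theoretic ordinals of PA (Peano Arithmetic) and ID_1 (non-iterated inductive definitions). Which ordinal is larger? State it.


Proof-theoretic ordinal of PA (Peano Arithmetic): epsilon_0
Proof-theoretic ordinal of ID_1 (non-iterated inductive definitions): psi_0(epsilon_{Omega+1})
Comparing: epsilon_0 < psi_0(epsilon_{Omega+1}).
The larger ordinal is psi_0(epsilon_{Omega+1}) (from ID_1 (non-iterated inductive definitions)).

psi_0(epsilon_{Omega+1})


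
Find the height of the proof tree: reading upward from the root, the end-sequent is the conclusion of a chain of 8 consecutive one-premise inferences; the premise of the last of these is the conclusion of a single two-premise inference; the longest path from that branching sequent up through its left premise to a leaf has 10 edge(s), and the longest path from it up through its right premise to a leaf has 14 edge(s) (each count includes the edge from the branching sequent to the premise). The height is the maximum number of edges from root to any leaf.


Longest path through the left premise: 10 edges (measured from the branching sequent)
Longest path through the right premise: 14 edges
Height of the subtree rooted at the branching sequent: max(10, 14) = 14
The branching sequent sits 8 edges above the root (the chain of one-premise inferences), so height = 14 + 8 = 22

22


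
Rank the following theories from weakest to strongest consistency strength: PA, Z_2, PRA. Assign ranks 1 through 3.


Ordering by consistency strength:
1. PRA
2. PA
3. Z_2


PA=2, Z_2=3, PRA=1


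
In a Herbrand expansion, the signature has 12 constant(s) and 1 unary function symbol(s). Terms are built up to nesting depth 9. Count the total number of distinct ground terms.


Herbrand terms by depth:
Depth 0: 12 constants
Depth 1: 12 new terms (running total: 24)
Depth 2: 12 new terms (running total: 36)
Depth 3: 12 new terms (running total: 48)
Depth 4: 12 new terms (running total: 60)
Depth 5: 12 new terms (running total: 72)
Depth 6: 12 new terms (running total: 84)
Depth 7: 12 new terms (running total: 96)
Depth 8: 12 new terms (running total: 108)
Depth 9: 12 new terms (running total: 120)
Total distinct ground terms = 120

120


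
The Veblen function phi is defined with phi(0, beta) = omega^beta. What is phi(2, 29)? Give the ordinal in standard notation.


phi(2, 29):
phi(2, beta) = zeta_beta (the beta-th zeta number, fixed point of epsilon).
phi(2, 29) = zeta_29

zeta_29


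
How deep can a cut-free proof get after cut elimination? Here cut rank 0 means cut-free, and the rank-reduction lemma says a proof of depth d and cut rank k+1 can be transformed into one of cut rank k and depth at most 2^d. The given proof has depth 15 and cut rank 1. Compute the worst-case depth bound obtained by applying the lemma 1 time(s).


Each rank reduction sends depth d to at most 2^d; cut rank r needs r reductions.
2_0(15) = 15
2_1(15) = 2^15 = 32768
Cut-free depth bound = 32768

32768


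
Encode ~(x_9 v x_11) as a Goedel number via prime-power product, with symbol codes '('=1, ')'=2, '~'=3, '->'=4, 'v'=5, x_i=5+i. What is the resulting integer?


Formula: ~(x_9 v x_11)
Symbol codes: [3, 1, 14, 5, 16, 2]
Primes: [2, 3, 5, 7, 11, 13]
p_1^3 = 2^3 = 8
p_2^1 = 3^1 = 3
p_3^14 = 5^14 = 6103515625
p_4^5 = 7^5 = 16807
p_5^16 = 11^16 = 45949729863572161
p_6^2 = 13^2 = 169
Product = 19118383529162502740868603515625000

19118383529162502740868603515625000


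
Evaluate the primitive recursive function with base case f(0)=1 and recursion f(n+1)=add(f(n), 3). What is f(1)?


f(0) = 1
f(1) = add(f(0), 3) = add(1, 3) = 4


4


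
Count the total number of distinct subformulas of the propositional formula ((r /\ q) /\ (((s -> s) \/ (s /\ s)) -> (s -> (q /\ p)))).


Formula: ((r /\ q) /\ (((s -> s) \/ (s /\ s)) -> (s -> (q /\ p))))
Subformulas found:
  1. q
  2. s
  3. r
  4. p
  5. (q /\ p)
  6. (s /\ s)
  7. (r /\ q)
  8. (s -> s)
  9. (s -> (q /\ p))
  10. ((s -> s) \/ (s /\ s))
  11. (((s -> s) \/ (s /\ s)) -> (s -> (q /\ p)))
  12. ((r /\ q) /\ (((s -> s) \/ (s /\ s)) -> (s -> (q /\ p))))
Total distinct subformulas = 12

12


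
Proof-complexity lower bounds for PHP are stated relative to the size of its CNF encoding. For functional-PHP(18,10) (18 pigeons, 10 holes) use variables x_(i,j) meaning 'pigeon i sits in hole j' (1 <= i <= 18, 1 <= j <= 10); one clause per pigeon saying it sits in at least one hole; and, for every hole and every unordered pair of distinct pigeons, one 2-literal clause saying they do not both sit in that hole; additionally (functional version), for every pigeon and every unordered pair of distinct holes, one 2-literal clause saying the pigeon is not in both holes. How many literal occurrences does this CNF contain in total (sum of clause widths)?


functional-PHP(18,10): 18 pigeons, 10 holes, 18*10 = 180 variables.
- pigeon clauses: one per pigeon -> 18 clauses of width 10 -> 180 literals
- hole clauses: 10 holes * C(18,2) = 10 * 153 -> 1530 clauses of width 2 -> 3060 literals
- functional clauses: 18 pigeons * C(10,2) = 18 * 45 -> 810 clauses of width 2 -> 1620 literals
Total literal occurrences = 180 + 3060 + 1620 = 4860

4860


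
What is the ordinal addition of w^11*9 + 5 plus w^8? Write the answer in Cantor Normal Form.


Ordinal addition (w^11*9 + 5) + w^8:
alpha's leading term has exponent 11 > beta's exponent 8, so it survives.
alpha's tail term has exponent 0 < beta's exponent 8, so it is absorbed by beta.
In ordinal addition, any term followed by a strictly larger-exponent term is absorbed.
Result = w^11*9 + w^8

w^11*9 + w^8


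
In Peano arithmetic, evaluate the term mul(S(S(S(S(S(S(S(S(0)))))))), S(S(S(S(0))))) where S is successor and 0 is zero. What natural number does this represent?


mul(S^8(0), S^4(0)):
S^8(0) = 8
S^4(0) = 4
8 * 4 = 32

32


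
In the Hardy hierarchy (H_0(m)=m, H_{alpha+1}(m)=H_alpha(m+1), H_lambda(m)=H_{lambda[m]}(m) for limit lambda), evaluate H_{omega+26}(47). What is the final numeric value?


H_{omega+26}(47):
Unwind the 26 successor steps: H_{omega+26}(47) = H_omega(47+26) = H_omega(73).
H_omega(m) = H_m(m) = m + m = 2m.
Result = 2 * 73 = 146

146


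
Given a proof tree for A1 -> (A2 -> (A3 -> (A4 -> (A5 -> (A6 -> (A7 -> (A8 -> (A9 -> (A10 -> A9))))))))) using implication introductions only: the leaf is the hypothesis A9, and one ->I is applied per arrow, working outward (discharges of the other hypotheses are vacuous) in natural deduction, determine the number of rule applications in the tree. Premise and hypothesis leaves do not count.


The formula has 10 arrows (->); its innermost consequent A9 is one of the antecedents,
so the proof starts from the hypothesis leaf A9 (not a rule application) and closes one arrow per ->I.
Building A1 -> (A2 -> (A3 -> (A4 -> (A5 -> (A6 -> (A7 -> (A8 -> (A9 -> (A10 -> A9))))))))) therefore takes 10 nested implication introductions.
Total inference nodes = 10

10


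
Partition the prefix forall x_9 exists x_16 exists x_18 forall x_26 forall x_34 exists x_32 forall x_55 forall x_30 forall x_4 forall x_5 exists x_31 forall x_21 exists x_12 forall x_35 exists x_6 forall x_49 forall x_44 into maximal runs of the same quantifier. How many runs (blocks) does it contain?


Alternations = 10.
Blocks = alternations + 1 = 11

11


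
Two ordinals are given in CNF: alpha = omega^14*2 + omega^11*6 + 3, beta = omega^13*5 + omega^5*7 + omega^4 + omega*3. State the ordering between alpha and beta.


Compare term by term from highest exponent:
alpha = omega^14*2 + omega^11*6 + 3
beta = omega^13*5 + omega^5*7 + omega^4 + omega*3
Term 1: alpha has omega^14*2, beta has omega^13*5
Term 2: alpha has omega^11*6, beta has omega^5*7
Term 3: alpha has omega^0*3, beta has omega^4*1
Term 4: alpha has omega^0*0, beta has omega^1*3
Result: alpha > beta

alpha > beta


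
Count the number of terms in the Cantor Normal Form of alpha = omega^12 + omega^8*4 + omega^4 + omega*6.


CNF: omega^12 + omega^8*4 + omega^4 + omega*6
Count the summands separated by '+':
  term 1: omega^12
  term 2: omega^8*4
  term 3: omega^4
  term 4: omega*6
Total terms = 4

4


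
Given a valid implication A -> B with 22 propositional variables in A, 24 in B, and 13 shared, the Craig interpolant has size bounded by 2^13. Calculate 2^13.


Shared atoms = 13
Craig interpolant size bound = 2^13
= 8192

8192


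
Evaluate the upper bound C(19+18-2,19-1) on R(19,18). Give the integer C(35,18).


R(19,18) <= C(19+18-2, 19-1) = C(35, 18)
C(35, 18) = 35! / (18! * 17!)
= 4537567650

4537567650


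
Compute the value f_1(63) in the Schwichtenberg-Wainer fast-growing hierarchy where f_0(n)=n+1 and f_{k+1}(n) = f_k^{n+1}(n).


f_1(63) = f_0^64(63)
f_0 adds 1 each time, applied 64 times.
f_1(63) = 63 + 64 = 127

127
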